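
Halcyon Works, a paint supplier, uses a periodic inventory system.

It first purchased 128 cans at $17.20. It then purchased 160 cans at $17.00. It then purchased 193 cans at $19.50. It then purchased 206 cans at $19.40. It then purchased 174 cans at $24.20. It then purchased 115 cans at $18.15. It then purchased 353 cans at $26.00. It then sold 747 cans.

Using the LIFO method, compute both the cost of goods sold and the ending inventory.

COGS = $17,513.05; ending inventory = $10,644.50

Sale 1 (747) [LIFO — newest first]: 353 @ $26.00 + 115 @ $18.15 + 174 @ $24.20 + 105 @ $19.40 = $17,513.05
Ending inventory: 128 @ $17.20 + 160 @ $17.00 + 193 @ $19.50 + 101 @ $19.40 = $10,644.50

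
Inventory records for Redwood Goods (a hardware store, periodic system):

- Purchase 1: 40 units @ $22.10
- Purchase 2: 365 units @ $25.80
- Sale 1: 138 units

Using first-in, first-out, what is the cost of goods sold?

Sale 1 (138) [FIFO — oldest first]: 40 @ $22.10 + 98 @ $25.80 = $3,412.40
Ending inventory: 267 @ $25.80 = $6,888.60
Check: goods available $10,301.00 = COGS $3,412.40 + ending $6,888.60

COGS = $3,412.40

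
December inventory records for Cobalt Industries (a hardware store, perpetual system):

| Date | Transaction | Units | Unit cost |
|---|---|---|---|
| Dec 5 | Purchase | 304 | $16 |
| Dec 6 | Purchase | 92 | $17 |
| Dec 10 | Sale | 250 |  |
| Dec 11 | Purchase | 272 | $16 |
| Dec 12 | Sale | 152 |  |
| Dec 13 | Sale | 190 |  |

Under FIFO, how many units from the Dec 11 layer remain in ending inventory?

76

Dec 10, 250 sold [FIFO — oldest first]: 250 @ $16 = $4,000
Dec 12, 152 sold [FIFO — oldest first]: 54 @ $16 + 92 @ $17 + 6 @ $16 = $2,524
Dec 13, 190 sold [FIFO — oldest first]: 190 @ $16 = $3,040
Total COGS = $4,000 + $2,524 + $3,040 = $9,564
Ending inventory: 76 @ $16 = $1,216
Check: goods available $10,780 = COGS $9,564 + ending $1,216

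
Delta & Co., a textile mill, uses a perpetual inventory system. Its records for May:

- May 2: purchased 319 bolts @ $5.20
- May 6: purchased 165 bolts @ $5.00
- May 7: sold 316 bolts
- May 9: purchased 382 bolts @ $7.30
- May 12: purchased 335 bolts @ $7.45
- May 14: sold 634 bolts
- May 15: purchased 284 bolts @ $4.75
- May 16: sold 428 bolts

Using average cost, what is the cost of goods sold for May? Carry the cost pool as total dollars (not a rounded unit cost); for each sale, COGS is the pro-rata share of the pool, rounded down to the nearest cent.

COGS = $8,498.70

After May 2: 319 on hand, pool $1,658.80 (≈ $5.2000 each)
After May 6: 484 on hand, pool $2,483.80 (≈ $5.1318 each)
May 7, sell 316: 316/484 × $2,483.80 → $1,621.65
After May 9: 550 on hand, pool $3,650.75 (≈ $6.6377 each)
After May 12: 885 on hand, pool $6,146.50 (≈ $6.9452 each)
May 14, sell 634: 634/885 × $6,146.50 → $4,403.25
After May 15: 535 on hand, pool $3,092.25 (≈ $5.7799 each)
May 16, sell 428: 428/535 × $3,092.25 → $2,473.80
Total COGS = $1,621.65 + $4,403.25 + $2,473.80 = $8,498.70
Ending inventory (cost pool remaining) = $618.45
Check: goods available $9,117.15 = COGS $8,498.70 + ending $618.45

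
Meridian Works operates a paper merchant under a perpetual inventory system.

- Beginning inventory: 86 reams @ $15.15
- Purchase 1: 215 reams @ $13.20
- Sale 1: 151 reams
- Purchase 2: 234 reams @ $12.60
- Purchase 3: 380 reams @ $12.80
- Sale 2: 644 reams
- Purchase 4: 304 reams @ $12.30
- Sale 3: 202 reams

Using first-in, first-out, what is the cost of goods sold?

Sale 1 (151) [FIFO — oldest first]: 86 @ $15.15 + 65 @ $13.20 = $2,160.90
Sale 2 (644) [FIFO — oldest first]: 150 @ $13.20 + 234 @ $12.60 + 260 @ $12.80 = $8,256.40
Sale 3 (202) [FIFO — oldest first]: 120 @ $12.80 + 82 @ $12.30 = $2,544.60
Total COGS = $2,160.90 + $8,256.40 + $2,544.60 = $12,961.90
Ending inventory: 222 @ $12.30 = $2,730.60

COGS = $12,961.90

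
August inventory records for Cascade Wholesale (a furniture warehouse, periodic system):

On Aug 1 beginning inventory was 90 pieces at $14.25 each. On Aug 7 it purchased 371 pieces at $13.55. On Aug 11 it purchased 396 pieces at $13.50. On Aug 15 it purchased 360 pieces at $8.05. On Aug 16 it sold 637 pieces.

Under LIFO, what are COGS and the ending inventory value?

Aug 16, 637 sold [LIFO — newest first]: 360 @ $8.05 + 277 @ $13.50 = $6,637.50
Ending inventory: 90 @ $14.25 + 371 @ $13.55 + 119 @ $13.50 = $7,916.05
Check: goods available $14,553.55 = COGS $6,637.50 + ending $7,916.05

COGS = $6,637.50; ending inventory = $7,916.05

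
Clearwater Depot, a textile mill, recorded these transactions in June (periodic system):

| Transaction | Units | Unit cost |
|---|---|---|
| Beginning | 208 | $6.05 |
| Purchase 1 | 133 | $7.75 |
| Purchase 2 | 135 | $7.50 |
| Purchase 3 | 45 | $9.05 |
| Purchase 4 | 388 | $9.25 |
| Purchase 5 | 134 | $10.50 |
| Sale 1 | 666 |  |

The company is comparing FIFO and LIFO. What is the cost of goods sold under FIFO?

COGS = $5,050.15

FIFO COGS: 208 @ $6.05 + 133 @ $7.75 + 135 @ $7.50 + 45 @ $9.05 + 145 @ $9.25 = $5,050.15
LIFO COGS: 134 @ $10.50 + 388 @ $9.25 + 45 @ $9.05 + 99 @ $7.50 = $6,145.75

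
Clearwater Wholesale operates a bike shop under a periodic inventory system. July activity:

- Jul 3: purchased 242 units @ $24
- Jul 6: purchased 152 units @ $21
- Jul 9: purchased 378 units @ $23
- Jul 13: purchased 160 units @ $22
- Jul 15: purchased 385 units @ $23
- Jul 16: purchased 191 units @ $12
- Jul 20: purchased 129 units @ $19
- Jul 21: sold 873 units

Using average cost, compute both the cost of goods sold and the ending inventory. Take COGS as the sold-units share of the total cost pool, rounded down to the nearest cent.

Jul 21, sell 873: 873/1637 × $34,812.00 → $18,564.98
Ending inventory (cost pool remaining) = $16,247.02

COGS = $18,564.98; ending inventory = $16,247.02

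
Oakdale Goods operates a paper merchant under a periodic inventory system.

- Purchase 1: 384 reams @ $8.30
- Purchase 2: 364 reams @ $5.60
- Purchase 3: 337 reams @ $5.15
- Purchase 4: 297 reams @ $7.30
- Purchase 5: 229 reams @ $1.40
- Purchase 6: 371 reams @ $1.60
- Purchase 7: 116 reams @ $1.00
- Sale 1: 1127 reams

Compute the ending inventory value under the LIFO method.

Ending inventory = $6,374.05

Sale 1 (1127) [LIFO — newest first]: 116 @ $1.00 + 371 @ $1.60 + 229 @ $1.40 + 297 @ $7.30 + 114 @ $5.15 = $3,785.40
Ending inventory: 384 @ $8.30 + 364 @ $5.60 + 223 @ $5.15 = $6,374.05
Check: goods available $10,159.45 = COGS $3,785.40 + ending $6,374.05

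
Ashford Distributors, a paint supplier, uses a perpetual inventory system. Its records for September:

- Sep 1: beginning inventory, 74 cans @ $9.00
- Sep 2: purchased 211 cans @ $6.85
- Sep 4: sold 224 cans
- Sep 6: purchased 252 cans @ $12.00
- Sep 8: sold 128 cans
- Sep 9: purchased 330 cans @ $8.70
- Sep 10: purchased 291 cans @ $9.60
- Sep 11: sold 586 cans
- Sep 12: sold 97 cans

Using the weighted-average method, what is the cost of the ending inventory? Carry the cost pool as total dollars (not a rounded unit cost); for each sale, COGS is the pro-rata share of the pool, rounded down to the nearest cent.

After Sep 1: 74 on hand, pool $666.00 (≈ $9.0000 each)
After Sep 2: 285 on hand, pool $2,111.35 (≈ $7.4082 each)
Sep 4, sell 224: 224/285 × $2,111.35 → $1,659.44
After Sep 6: 313 on hand, pool $3,475.91 (≈ $11.1051 each)
Sep 8, sell 128: 128/313 × $3,475.91 → $1,421.45
After Sep 9: 515 on hand, pool $4,925.46 (≈ $9.5640 each)
After Sep 10: 806 on hand, pool $7,719.06 (≈ $9.5770 each)
Sep 11, sell 586: 586/806 × $7,719.06 → $5,612.12
Sep 12, sell 97: 97/220 × $2,106.94 → $928.96
Total COGS = $1,659.44 + $1,421.45 + $5,612.12 + $928.96 = $9,621.97
Ending inventory (cost pool remaining) = $1,177.98

Ending inventory = $1,177.98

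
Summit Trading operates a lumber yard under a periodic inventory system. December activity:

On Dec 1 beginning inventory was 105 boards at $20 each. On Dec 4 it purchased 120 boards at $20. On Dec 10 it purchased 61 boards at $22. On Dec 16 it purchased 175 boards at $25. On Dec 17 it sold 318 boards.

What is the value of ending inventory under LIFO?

Ending inventory = $2,860

Dec 17, 318 sold [LIFO — newest first]: 175 @ $25 + 61 @ $22 + 82 @ $20 = $7,357
Ending inventory: 105 @ $20 + 38 @ $20 = $2,860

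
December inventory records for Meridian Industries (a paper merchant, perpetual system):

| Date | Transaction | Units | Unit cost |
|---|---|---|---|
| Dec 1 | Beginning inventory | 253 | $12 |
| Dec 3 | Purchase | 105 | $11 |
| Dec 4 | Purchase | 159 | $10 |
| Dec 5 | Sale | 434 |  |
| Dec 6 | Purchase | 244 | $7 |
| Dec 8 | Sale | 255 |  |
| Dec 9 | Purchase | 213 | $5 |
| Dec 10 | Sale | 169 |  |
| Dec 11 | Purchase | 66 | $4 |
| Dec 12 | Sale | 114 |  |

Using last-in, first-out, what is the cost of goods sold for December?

COGS = $8,002

Dec 5, 434 sold [LIFO — newest first]: 159 @ $10 + 105 @ $11 + 170 @ $12 = $4,785
Dec 8, 255 sold [LIFO — newest first]: 244 @ $7 + 11 @ $12 = $1,840
Dec 10, 169 sold [LIFO — newest first]: 169 @ $5 = $845
Dec 12, 114 sold [LIFO — newest first]: 66 @ $4 + 44 @ $5 + 4 @ $12 = $532
Total COGS = $4,785 + $1,840 + $845 + $532 = $8,002
Ending inventory: 68 @ $12 = $816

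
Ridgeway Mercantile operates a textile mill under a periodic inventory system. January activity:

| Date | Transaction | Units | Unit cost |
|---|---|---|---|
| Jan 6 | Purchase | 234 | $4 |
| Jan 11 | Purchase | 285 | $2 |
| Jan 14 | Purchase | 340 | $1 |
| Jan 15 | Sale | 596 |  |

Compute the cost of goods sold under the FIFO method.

Jan 15, 596 sold [FIFO — oldest first]: 234 @ $4 + 285 @ $2 + 77 @ $1 = $1,583
Ending inventory: 263 @ $1 = $263

COGS = $1,583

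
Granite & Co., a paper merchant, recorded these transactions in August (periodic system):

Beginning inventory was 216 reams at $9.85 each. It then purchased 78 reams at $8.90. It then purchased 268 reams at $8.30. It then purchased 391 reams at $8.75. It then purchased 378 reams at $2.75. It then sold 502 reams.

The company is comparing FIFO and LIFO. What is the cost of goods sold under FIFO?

COGS = $4,548.20

FIFO COGS: 216 @ $9.85 + 78 @ $8.90 + 208 @ $8.30 = $4,548.20
LIFO COGS: 378 @ $2.75 + 124 @ $8.75 = $2,124.50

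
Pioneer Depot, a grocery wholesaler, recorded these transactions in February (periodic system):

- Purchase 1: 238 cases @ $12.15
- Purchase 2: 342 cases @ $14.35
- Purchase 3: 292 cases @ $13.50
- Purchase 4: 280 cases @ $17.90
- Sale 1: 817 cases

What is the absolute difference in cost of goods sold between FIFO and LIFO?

$1,470.85

FIFO COGS: 238 @ $12.15 + 342 @ $14.35 + 237 @ $13.50 = $10,998.90
LIFO COGS: 280 @ $17.90 + 292 @ $13.50 + 245 @ $14.35 = $12,469.75
Difference = |$10,998.90 − $12,469.75| = $1,470.85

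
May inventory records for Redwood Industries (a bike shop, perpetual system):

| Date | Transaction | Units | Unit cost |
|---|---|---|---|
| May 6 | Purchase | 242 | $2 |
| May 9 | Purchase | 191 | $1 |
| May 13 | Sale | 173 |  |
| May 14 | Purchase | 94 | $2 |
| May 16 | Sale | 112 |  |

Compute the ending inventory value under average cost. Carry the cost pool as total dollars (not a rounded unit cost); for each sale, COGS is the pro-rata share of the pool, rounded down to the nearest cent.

Ending inventory = $405.61

After May 6: 242 on hand, pool $484.00 (≈ $2.0000 each)
After May 9: 433 on hand, pool $675.00 (≈ $1.5589 each)
May 13, sell 173: 173/433 × $675.00 → $269.68
After May 14: 354 on hand, pool $593.32 (≈ $1.6760 each)
May 16, sell 112: 112/354 × $593.32 → $187.71
Total COGS = $269.68 + $187.71 = $457.39
Ending inventory (cost pool remaining) = $405.61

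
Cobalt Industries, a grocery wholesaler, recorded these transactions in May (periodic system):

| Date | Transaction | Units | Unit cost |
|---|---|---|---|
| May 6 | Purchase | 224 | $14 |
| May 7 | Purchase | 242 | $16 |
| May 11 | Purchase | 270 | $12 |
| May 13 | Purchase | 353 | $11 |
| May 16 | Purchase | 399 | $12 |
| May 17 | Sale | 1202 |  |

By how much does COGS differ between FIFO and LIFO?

$696

FIFO COGS: 224 @ $14 + 242 @ $16 + 270 @ $12 + 353 @ $11 + 113 @ $12 = $15,487
LIFO COGS: 399 @ $12 + 353 @ $11 + 270 @ $12 + 180 @ $16 = $14,791
Difference = |$15,487 − $14,791| = $696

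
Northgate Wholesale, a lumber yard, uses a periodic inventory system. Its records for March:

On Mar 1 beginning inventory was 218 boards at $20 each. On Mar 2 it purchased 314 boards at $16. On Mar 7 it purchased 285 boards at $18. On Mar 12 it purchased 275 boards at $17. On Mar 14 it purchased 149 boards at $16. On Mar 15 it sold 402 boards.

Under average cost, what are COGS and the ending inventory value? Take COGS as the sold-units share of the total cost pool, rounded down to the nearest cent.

COGS = $6,988.19; ending inventory = $14,584.81

Mar 15, sell 402: 402/1241 × $21,573.00 → $6,988.19
Ending inventory (cost pool remaining) = $14,584.81
Check: goods available $21,573.00 = COGS $6,988.19 + ending $14,584.81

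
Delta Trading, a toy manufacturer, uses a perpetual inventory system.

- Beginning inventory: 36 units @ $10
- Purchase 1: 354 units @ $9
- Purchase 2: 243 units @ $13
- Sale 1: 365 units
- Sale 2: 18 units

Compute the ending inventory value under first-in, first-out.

Sale 1 (365) [FIFO — oldest first]: 36 @ $10 + 329 @ $9 = $3,321
Sale 2 (18) [FIFO — oldest first]: 18 @ $9 = $162
Total COGS = $3,321 + $162 = $3,483
Ending inventory: 7 @ $9 + 243 @ $13 = $3,222

Ending inventory = $3,222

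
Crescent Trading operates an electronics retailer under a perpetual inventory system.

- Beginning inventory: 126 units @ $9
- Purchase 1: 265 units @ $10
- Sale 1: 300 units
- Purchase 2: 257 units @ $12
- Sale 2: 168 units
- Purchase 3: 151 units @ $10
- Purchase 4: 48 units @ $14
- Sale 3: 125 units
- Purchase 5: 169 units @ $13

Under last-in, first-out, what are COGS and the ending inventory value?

COGS = $6,423; ending inventory = $4,824

Sale 1 (300) [LIFO — newest first]: 265 @ $10 + 35 @ $9 = $2,965
Sale 2 (168) [LIFO — newest first]: 168 @ $12 = $2,016
Sale 3 (125) [LIFO — newest first]: 48 @ $14 + 77 @ $10 = $1,442
Total COGS = $2,965 + $2,016 + $1,442 = $6,423
Ending inventory: 91 @ $9 + 89 @ $12 + 74 @ $10 + 169 @ $13 = $4,824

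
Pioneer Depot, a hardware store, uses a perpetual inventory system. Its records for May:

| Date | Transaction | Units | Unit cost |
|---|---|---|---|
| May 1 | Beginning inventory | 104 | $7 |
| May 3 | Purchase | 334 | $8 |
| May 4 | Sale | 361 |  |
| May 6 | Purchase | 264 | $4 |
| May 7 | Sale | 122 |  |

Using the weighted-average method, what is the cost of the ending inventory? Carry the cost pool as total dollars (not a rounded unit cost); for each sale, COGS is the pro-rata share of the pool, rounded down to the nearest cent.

Ending inventory = $1,062.07

After May 1: 104 on hand, pool $728.00 (≈ $7.0000 each)
After May 3: 438 on hand, pool $3,400.00 (≈ $7.7626 each)
May 4, sell 361: 361/438 × $3,400.00 → $2,802.28
After May 6: 341 on hand, pool $1,653.72 (≈ $4.8496 each)
May 7, sell 122: 122/341 × $1,653.72 → $591.65
Total COGS = $2,802.28 + $591.65 = $3,393.93
Ending inventory (cost pool remaining) = $1,062.07
Check: goods available $4,456.00 = COGS $3,393.93 + ending $1,062.07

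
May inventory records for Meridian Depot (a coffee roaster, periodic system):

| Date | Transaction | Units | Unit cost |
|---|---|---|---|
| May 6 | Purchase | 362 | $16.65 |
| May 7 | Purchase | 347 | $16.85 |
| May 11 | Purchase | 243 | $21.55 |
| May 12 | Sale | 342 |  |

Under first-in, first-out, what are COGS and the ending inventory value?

May 12, 342 sold [FIFO — oldest first]: 342 @ $16.65 = $5,694.30
Ending inventory: 20 @ $16.65 + 347 @ $16.85 + 243 @ $21.55 = $11,416.60
Check: goods available $17,110.90 = COGS $5,694.30 + ending $11,416.60

COGS = $5,694.30; ending inventory = $11,416.60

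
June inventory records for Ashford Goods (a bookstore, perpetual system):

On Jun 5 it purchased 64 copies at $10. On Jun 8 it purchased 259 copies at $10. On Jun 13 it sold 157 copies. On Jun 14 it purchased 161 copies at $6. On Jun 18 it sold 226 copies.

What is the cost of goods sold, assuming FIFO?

COGS = $3,590

Jun 13, 157 sold [FIFO — oldest first]: 64 @ $10 + 93 @ $10 = $1,570
Jun 18, 226 sold [FIFO — oldest first]: 166 @ $10 + 60 @ $6 = $2,020
Total COGS = $1,570 + $2,020 = $3,590
Ending inventory: 101 @ $6 = $606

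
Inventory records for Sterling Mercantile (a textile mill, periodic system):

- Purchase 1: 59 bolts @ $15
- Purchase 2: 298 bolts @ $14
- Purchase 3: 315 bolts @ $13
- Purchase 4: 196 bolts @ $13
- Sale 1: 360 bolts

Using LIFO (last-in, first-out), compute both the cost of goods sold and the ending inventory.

COGS = $4,680; ending inventory = $7,020

Sale 1 (360) [LIFO — newest first]: 196 @ $13 + 164 @ $13 = $4,680
Ending inventory: 59 @ $15 + 298 @ $14 + 151 @ $13 = $7,020
Check: goods available $11,700 = COGS $4,680 + ending $7,020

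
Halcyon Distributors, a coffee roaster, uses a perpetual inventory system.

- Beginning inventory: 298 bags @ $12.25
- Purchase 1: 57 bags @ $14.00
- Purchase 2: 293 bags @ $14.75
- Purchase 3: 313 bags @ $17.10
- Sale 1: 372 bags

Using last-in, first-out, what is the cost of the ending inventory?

Sale 1 (372) [LIFO — newest first]: 313 @ $17.10 + 59 @ $14.75 = $6,222.55
Ending inventory: 298 @ $12.25 + 57 @ $14.00 + 234 @ $14.75 = $7,900.00
Check: goods available $14,122.55 = COGS $6,222.55 + ending $7,900.00

Ending inventory = $7,900.00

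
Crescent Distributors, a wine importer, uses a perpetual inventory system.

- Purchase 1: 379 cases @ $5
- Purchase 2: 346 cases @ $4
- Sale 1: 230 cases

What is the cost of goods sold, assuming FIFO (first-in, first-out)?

COGS = $1,150

Sale 1 (230) [FIFO — oldest first]: 230 @ $5 = $1,150
Ending inventory: 149 @ $5 + 346 @ $4 = $2,129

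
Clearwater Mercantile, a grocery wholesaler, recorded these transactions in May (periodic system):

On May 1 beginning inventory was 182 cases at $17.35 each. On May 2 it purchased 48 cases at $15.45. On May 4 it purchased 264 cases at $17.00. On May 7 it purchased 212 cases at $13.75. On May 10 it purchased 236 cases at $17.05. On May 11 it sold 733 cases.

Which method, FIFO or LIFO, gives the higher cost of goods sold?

FIFO

FIFO COGS: 182 @ $17.35 + 48 @ $15.45 + 264 @ $17.00 + 212 @ $13.75 + 27 @ $17.05 = $11,762.65
LIFO COGS: 236 @ $17.05 + 212 @ $13.75 + 264 @ $17.00 + 21 @ $15.45 = $11,751.25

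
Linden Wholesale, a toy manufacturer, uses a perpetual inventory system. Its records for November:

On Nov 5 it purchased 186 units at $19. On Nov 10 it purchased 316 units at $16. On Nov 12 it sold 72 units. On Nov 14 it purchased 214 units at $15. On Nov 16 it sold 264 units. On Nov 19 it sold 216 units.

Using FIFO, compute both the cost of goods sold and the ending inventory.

COGS = $9,340; ending inventory = $2,460

Nov 12, 72 sold [FIFO — oldest first]: 72 @ $19 = $1,368
Nov 16, 264 sold [FIFO — oldest first]: 114 @ $19 + 150 @ $16 = $4,566
Nov 19, 216 sold [FIFO — oldest first]: 166 @ $16 + 50 @ $15 = $3,406
Total COGS = $1,368 + $4,566 + $3,406 = $9,340
Ending inventory: 164 @ $15 = $2,460
Check: goods available $11,800 = COGS $9,340 + ending $2,460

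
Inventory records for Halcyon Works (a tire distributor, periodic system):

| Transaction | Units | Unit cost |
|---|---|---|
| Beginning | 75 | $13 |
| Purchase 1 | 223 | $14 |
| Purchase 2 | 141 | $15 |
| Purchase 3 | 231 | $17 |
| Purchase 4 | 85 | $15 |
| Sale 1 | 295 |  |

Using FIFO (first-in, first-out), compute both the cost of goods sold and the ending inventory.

COGS = $4,055; ending inventory = $7,359

Sale 1 (295) [FIFO — oldest first]: 75 @ $13 + 220 @ $14 = $4,055
Ending inventory: 3 @ $14 + 141 @ $15 + 231 @ $17 + 85 @ $15 = $7,359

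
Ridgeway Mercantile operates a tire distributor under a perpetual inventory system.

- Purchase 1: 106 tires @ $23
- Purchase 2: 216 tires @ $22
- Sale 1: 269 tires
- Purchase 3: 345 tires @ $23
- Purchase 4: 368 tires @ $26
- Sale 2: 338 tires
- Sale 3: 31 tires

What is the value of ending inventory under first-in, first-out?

Ending inventory = $10,235

Sale 1 (269) [FIFO — oldest first]: 106 @ $23 + 163 @ $22 = $6,024
Sale 2 (338) [FIFO — oldest first]: 53 @ $22 + 285 @ $23 = $7,721
Sale 3 (31) [FIFO — oldest first]: 31 @ $23 = $713
Total COGS = $6,024 + $7,721 + $713 = $14,458
Ending inventory: 29 @ $23 + 368 @ $26 = $10,235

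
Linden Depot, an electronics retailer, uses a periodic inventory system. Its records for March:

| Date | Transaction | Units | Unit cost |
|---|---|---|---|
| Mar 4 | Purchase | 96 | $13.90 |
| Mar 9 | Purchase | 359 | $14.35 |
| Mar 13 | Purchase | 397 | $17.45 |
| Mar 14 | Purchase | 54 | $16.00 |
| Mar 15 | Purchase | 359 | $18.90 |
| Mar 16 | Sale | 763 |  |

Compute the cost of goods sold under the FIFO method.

COGS = $11,860.65

Mar 16, 763 sold [FIFO — oldest first]: 96 @ $13.90 + 359 @ $14.35 + 308 @ $17.45 = $11,860.65
Ending inventory: 89 @ $17.45 + 54 @ $16.00 + 359 @ $18.90 = $9,202.15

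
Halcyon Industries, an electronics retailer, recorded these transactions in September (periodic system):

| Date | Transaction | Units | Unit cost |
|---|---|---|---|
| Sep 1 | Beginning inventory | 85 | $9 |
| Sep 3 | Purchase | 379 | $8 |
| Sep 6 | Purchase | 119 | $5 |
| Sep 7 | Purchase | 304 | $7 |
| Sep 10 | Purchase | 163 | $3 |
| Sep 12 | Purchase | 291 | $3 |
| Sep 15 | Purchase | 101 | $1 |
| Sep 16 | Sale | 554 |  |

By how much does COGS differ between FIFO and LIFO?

$2,787

FIFO COGS: 85 @ $9 + 379 @ $8 + 90 @ $5 = $4,247
LIFO COGS: 101 @ $1 + 291 @ $3 + 162 @ $3 = $1,460
Difference = |$4,247 − $1,460| = $2,787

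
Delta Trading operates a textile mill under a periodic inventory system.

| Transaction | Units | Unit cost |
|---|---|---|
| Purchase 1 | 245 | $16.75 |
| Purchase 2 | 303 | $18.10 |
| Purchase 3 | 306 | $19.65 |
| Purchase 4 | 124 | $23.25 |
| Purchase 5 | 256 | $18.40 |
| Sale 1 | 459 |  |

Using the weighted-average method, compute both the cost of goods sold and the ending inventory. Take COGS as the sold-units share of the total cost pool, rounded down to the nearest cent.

Sale 1, sell 459: 459/1234 × $23,194.35 → $8,627.39
Ending inventory (cost pool remaining) = $14,566.96
Check: goods available $23,194.35 = COGS $8,627.39 + ending $14,566.96

COGS = $8,627.39; ending inventory = $14,566.96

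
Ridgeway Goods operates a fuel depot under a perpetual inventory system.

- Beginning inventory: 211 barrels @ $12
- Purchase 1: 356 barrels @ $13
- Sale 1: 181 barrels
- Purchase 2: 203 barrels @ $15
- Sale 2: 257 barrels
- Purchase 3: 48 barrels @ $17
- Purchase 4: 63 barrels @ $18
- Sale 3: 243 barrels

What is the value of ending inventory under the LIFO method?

Sale 1 (181) [LIFO — newest first]: 181 @ $13 = $2,353
Sale 2 (257) [LIFO — newest first]: 203 @ $15 + 54 @ $13 = $3,747
Sale 3 (243) [LIFO — newest first]: 63 @ $18 + 48 @ $17 + 121 @ $13 + 11 @ $12 = $3,655
Total COGS = $2,353 + $3,747 + $3,655 = $9,755
Ending inventory: 200 @ $12 = $2,400
Check: goods available $12,155 = COGS $9,755 + ending $2,400

Ending inventory = $2,400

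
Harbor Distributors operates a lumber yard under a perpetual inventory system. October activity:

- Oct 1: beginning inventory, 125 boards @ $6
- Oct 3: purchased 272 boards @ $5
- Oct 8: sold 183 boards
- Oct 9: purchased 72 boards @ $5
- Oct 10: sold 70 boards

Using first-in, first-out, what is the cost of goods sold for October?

COGS = $1,390

Oct 8, 183 sold [FIFO — oldest first]: 125 @ $6 + 58 @ $5 = $1,040
Oct 10, 70 sold [FIFO — oldest first]: 70 @ $5 = $350
Total COGS = $1,040 + $350 = $1,390
Ending inventory: 144 @ $5 + 72 @ $5 = $1,080
Check: goods available $2,470 = COGS $1,390 + ending $1,080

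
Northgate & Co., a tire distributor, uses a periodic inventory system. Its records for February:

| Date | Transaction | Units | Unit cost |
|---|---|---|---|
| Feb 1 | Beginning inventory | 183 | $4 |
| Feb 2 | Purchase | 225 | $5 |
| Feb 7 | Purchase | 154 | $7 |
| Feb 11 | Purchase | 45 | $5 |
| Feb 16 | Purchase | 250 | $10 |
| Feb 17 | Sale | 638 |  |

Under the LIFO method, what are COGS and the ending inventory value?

COGS = $4,748; ending inventory = $912

Feb 17, 638 sold [LIFO — newest first]: 250 @ $10 + 45 @ $5 + 154 @ $7 + 189 @ $5 = $4,748
Ending inventory: 183 @ $4 + 36 @ $5 = $912
Check: goods available $5,660 = COGS $4,748 + ending $912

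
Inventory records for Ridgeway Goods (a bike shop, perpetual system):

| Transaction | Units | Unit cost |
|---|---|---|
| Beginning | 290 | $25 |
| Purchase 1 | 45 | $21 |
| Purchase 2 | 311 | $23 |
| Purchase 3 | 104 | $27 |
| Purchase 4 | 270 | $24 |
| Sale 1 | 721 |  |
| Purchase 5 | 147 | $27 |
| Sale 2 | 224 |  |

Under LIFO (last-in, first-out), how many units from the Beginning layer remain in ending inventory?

Sale 1 (721) [LIFO — newest first]: 270 @ $24 + 104 @ $27 + 311 @ $23 + 36 @ $21 = $17,197
Sale 2 (224) [LIFO — newest first]: 147 @ $27 + 9 @ $21 + 68 @ $25 = $5,858
Total COGS = $17,197 + $5,858 = $23,055
Ending inventory: 222 @ $25 = $5,550

222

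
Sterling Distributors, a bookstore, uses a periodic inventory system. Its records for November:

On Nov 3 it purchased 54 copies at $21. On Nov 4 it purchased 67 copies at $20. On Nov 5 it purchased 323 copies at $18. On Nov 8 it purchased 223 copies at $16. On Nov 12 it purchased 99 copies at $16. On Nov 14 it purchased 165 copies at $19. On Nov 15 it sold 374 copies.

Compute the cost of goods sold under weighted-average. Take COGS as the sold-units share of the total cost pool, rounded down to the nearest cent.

Nov 15, sell 374: 374/931 × $16,575.00 → $6,658.48
Ending inventory (cost pool remaining) = $9,916.52

COGS = $6,658.48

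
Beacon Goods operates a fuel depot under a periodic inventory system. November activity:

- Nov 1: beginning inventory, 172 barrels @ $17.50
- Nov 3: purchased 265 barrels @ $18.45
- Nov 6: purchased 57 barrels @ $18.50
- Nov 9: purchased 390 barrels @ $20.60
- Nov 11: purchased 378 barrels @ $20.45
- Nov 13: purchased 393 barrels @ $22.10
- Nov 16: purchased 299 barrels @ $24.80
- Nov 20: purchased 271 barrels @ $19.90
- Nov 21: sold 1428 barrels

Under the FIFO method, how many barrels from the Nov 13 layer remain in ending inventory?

Nov 21, 1428 sold [FIFO — oldest first]: 172 @ $17.50 + 265 @ $18.45 + 57 @ $18.50 + 390 @ $20.60 + 378 @ $20.45 + 166 @ $22.10 = $28,386.45
Ending inventory: 227 @ $22.10 + 299 @ $24.80 + 271 @ $19.90 = $17,824.80

227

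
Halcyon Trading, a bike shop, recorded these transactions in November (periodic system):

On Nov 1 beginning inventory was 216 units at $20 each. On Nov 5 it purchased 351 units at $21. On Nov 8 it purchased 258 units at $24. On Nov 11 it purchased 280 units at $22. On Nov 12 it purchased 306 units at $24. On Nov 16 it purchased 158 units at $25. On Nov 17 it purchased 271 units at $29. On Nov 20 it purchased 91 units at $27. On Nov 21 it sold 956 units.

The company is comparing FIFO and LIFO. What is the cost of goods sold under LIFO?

COGS = $24,470

FIFO COGS: 216 @ $20 + 351 @ $21 + 258 @ $24 + 131 @ $22 = $20,765
LIFO COGS: 91 @ $27 + 271 @ $29 + 158 @ $25 + 306 @ $24 + 130 @ $22 = $24,470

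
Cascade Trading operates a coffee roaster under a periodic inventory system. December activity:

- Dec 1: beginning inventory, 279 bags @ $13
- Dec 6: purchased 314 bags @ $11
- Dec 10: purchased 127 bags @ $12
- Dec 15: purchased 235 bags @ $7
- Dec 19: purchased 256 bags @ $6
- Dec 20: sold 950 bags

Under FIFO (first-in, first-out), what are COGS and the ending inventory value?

COGS = $10,215; ending inventory = $1,571

Dec 20, 950 sold [FIFO — oldest first]: 279 @ $13 + 314 @ $11 + 127 @ $12 + 230 @ $7 = $10,215
Ending inventory: 5 @ $7 + 256 @ $6 = $1,571
Check: goods available $11,786 = COGS $10,215 + ending $1,571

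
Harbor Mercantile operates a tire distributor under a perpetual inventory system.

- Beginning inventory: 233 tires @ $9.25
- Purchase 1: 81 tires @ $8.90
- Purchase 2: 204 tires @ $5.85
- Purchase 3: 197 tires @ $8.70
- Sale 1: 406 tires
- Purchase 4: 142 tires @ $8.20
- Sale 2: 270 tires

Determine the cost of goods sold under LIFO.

COGS = $5,273.60

Sale 1 (406) [LIFO — newest first]: 197 @ $8.70 + 204 @ $5.85 + 5 @ $8.90 = $2,951.80
Sale 2 (270) [LIFO — newest first]: 142 @ $8.20 + 76 @ $8.90 + 52 @ $9.25 = $2,321.80
Total COGS = $2,951.80 + $2,321.80 = $5,273.60
Ending inventory: 181 @ $9.25 = $1,674.25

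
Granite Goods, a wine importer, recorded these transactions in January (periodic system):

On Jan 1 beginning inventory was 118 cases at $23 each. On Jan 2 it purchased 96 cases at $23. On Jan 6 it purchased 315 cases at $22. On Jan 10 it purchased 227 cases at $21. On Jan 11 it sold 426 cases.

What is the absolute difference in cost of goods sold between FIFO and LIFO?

$441

FIFO COGS: 118 @ $23 + 96 @ $23 + 212 @ $22 = $9,586
LIFO COGS: 227 @ $21 + 199 @ $22 = $9,145
Difference = |$9,586 − $9,145| = $441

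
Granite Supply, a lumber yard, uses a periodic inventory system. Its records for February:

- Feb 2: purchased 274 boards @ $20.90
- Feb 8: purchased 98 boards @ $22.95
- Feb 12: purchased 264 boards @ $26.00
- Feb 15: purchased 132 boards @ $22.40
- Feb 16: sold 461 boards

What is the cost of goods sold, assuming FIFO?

Feb 16, 461 sold [FIFO — oldest first]: 274 @ $20.90 + 98 @ $22.95 + 89 @ $26.00 = $10,289.70
Ending inventory: 175 @ $26.00 + 132 @ $22.40 = $7,506.80
Check: goods available $17,796.50 = COGS $10,289.70 + ending $7,506.80

COGS = $10,289.70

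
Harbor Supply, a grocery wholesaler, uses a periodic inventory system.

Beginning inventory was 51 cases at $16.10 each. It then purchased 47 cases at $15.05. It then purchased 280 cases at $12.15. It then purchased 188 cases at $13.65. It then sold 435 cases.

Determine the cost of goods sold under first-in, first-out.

Sale 1 (435) [FIFO — oldest first]: 51 @ $16.10 + 47 @ $15.05 + 280 @ $12.15 + 57 @ $13.65 = $5,708.50
Ending inventory: 131 @ $13.65 = $1,788.15

COGS = $5,708.50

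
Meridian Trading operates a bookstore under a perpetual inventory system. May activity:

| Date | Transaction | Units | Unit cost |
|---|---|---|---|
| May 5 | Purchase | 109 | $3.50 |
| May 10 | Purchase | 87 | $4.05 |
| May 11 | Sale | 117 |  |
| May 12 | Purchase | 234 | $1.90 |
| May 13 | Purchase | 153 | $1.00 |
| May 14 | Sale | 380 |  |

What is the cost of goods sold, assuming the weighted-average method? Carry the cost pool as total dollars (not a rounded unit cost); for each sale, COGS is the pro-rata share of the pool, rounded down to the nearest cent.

COGS = $1,166.57

After May 5: 109 on hand, pool $381.50 (≈ $3.5000 each)
After May 10: 196 on hand, pool $733.85 (≈ $3.7441 each)
May 11, sell 117: 117/196 × $733.85 → $438.06
After May 12: 313 on hand, pool $740.39 (≈ $2.3655 each)
After May 13: 466 on hand, pool $893.39 (≈ $1.9171 each)
May 14, sell 380: 380/466 × $893.39 → $728.51
Total COGS = $438.06 + $728.51 = $1,166.57
Ending inventory (cost pool remaining) = $164.88
Check: goods available $1,331.45 = COGS $1,166.57 + ending $164.88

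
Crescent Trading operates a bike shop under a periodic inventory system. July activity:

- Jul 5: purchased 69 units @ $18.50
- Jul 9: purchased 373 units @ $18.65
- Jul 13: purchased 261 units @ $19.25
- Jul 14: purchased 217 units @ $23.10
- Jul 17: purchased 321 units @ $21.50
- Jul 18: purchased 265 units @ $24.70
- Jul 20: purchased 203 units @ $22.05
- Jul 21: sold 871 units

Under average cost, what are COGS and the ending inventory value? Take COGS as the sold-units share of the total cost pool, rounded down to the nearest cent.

COGS = $18,445.96; ending inventory = $17,747.09

Jul 21, sell 871: 871/1709 × $36,193.05 → $18,445.96
Ending inventory (cost pool remaining) = $17,747.09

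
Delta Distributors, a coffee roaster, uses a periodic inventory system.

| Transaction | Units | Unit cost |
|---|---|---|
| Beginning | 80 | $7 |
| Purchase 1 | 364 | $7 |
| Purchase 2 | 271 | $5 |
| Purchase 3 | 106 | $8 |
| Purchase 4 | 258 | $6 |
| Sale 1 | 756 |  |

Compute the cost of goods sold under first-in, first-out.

Sale 1 (756) [FIFO — oldest first]: 80 @ $7 + 364 @ $7 + 271 @ $5 + 41 @ $8 = $4,791
Ending inventory: 65 @ $8 + 258 @ $6 = $2,068
Check: goods available $6,859 = COGS $4,791 + ending $2,068

COGS = $4,791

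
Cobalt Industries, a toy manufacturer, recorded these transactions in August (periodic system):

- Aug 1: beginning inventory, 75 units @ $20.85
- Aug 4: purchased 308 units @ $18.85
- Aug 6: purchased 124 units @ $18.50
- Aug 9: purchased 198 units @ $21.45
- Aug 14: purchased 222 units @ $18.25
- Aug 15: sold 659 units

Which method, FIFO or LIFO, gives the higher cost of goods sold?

FIFO COGS: 75 @ $20.85 + 308 @ $18.85 + 124 @ $18.50 + 152 @ $21.45 = $12,923.95
LIFO COGS: 222 @ $18.25 + 198 @ $21.45 + 124 @ $18.50 + 115 @ $18.85 = $12,760.35

FIFO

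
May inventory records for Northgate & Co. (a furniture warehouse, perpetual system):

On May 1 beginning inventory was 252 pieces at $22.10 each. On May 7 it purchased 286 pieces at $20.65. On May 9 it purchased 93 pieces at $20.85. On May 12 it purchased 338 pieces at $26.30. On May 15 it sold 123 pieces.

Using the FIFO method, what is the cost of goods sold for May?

May 15, 123 sold [FIFO — oldest first]: 123 @ $22.10 = $2,718.30
Ending inventory: 129 @ $22.10 + 286 @ $20.65 + 93 @ $20.85 + 338 @ $26.30 = $19,585.25
Check: goods available $22,303.55 = COGS $2,718.30 + ending $19,585.25

COGS = $2,718.30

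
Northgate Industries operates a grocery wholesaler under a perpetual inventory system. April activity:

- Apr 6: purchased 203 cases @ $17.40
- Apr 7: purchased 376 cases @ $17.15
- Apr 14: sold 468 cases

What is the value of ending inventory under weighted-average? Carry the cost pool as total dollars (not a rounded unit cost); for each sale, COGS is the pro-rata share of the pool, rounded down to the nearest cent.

Ending inventory = $1,913.38

After Apr 6: 203 on hand, pool $3,532.20 (≈ $17.4000 each)
After Apr 7: 579 on hand, pool $9,980.60 (≈ $17.2377 each)
Apr 14, sell 468: 468/579 × $9,980.60 → $8,067.22
Ending inventory (cost pool remaining) = $1,913.38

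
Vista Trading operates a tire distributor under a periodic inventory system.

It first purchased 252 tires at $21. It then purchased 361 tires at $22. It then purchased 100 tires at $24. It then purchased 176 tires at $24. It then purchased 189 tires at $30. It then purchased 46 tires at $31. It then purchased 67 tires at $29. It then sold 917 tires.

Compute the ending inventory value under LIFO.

Ending inventory = $5,776

Sale 1 (917) [LIFO — newest first]: 67 @ $29 + 46 @ $31 + 189 @ $30 + 176 @ $24 + 100 @ $24 + 339 @ $22 = $23,121
Ending inventory: 252 @ $21 + 22 @ $22 = $5,776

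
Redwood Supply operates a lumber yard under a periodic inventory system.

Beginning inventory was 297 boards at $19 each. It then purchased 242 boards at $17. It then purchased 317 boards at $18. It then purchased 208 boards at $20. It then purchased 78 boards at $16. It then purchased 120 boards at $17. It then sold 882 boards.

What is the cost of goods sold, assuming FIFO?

Sale 1 (882) [FIFO — oldest first]: 297 @ $19 + 242 @ $17 + 317 @ $18 + 26 @ $20 = $15,983
Ending inventory: 182 @ $20 + 78 @ $16 + 120 @ $17 = $6,928

COGS = $15,983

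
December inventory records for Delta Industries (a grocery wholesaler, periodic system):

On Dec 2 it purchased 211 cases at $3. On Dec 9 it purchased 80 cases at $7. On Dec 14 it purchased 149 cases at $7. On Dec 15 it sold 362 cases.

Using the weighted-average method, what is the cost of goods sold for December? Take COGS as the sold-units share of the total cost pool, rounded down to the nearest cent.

COGS = $1,839.61

Dec 15, sell 362: 362/440 × $2,236.00 → $1,839.61
Ending inventory (cost pool remaining) = $396.39
Check: goods available $2,236.00 = COGS $1,839.61 + ending $396.39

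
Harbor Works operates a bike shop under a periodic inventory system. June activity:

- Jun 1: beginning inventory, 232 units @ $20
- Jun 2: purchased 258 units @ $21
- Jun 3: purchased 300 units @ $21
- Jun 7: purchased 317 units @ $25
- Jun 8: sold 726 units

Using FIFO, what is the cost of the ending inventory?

Ending inventory = $9,269

Jun 8, 726 sold [FIFO — oldest first]: 232 @ $20 + 258 @ $21 + 236 @ $21 = $15,014
Ending inventory: 64 @ $21 + 317 @ $25 = $9,269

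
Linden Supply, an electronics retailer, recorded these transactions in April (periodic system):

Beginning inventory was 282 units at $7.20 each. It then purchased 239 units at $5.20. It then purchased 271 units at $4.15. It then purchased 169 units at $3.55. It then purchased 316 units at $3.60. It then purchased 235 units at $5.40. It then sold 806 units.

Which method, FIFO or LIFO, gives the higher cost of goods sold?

FIFO COGS: 282 @ $7.20 + 239 @ $5.20 + 271 @ $4.15 + 14 @ $3.55 = $4,447.55
LIFO COGS: 235 @ $5.40 + 316 @ $3.60 + 169 @ $3.55 + 86 @ $4.15 = $3,363.45

FIFO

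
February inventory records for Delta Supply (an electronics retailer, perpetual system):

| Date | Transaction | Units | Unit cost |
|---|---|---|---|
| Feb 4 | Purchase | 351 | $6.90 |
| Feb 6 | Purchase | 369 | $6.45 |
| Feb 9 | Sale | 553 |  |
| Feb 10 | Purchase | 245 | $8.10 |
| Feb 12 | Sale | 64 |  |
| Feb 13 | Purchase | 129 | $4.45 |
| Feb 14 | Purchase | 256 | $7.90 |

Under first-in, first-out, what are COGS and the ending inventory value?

Feb 9, 553 sold [FIFO — oldest first]: 351 @ $6.90 + 202 @ $6.45 = $3,724.80
Feb 12, 64 sold [FIFO — oldest first]: 64 @ $6.45 = $412.80
Total COGS = $3,724.80 + $412.80 = $4,137.60
Ending inventory: 103 @ $6.45 + 245 @ $8.10 + 129 @ $4.45 + 256 @ $7.90 = $5,245.30
Check: goods available $9,382.90 = COGS $4,137.60 + ending $5,245.30

COGS = $4,137.60; ending inventory = $5,245.30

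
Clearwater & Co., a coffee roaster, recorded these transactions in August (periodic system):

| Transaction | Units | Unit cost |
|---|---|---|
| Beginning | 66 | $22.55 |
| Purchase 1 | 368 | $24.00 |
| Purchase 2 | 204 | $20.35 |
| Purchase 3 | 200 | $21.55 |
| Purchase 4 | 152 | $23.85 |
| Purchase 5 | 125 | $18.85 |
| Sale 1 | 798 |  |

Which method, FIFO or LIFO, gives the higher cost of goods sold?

FIFO COGS: 66 @ $22.55 + 368 @ $24.00 + 204 @ $20.35 + 160 @ $21.55 = $17,919.70
LIFO COGS: 125 @ $18.85 + 152 @ $23.85 + 200 @ $21.55 + 204 @ $20.35 + 117 @ $24.00 = $17,250.85

FIFO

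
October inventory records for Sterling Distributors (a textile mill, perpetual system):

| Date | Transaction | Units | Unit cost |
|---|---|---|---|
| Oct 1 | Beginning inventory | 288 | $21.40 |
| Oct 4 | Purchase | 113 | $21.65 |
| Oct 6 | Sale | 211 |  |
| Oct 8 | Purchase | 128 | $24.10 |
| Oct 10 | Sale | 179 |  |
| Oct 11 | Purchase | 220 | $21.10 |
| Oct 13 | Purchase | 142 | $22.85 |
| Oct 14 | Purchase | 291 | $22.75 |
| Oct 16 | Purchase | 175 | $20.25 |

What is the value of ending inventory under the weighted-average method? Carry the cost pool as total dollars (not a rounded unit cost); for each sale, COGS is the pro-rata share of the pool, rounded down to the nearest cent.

After Oct 1: 288 on hand, pool $6,163.20 (≈ $21.4000 each)
After Oct 4: 401 on hand, pool $8,609.65 (≈ $21.4704 each)
Oct 6, sell 211: 211/401 × $8,609.65 → $4,530.26
After Oct 8: 318 on hand, pool $7,164.19 (≈ $22.5289 each)
Oct 10, sell 179: 179/318 × $7,164.19 → $4,032.67
After Oct 11: 359 on hand, pool $7,773.52 (≈ $21.6533 each)
After Oct 13: 501 on hand, pool $11,018.22 (≈ $21.9925 each)
After Oct 14: 792 on hand, pool $17,638.47 (≈ $22.2708 each)
After Oct 16: 967 on hand, pool $21,182.22 (≈ $21.9051 each)
Total COGS = $4,530.26 + $4,032.67 = $8,562.93
Ending inventory (cost pool remaining) = $21,182.22

Ending inventory = $21,182.22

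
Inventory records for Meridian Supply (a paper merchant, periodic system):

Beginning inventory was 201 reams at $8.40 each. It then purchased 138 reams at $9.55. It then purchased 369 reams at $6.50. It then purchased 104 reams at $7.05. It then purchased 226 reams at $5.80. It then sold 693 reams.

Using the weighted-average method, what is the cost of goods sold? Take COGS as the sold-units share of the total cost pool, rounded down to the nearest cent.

Sale 1, sell 693: 693/1038 × $7,448.80 → $4,973.04
Ending inventory (cost pool remaining) = $2,475.76

COGS = $4,973.04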